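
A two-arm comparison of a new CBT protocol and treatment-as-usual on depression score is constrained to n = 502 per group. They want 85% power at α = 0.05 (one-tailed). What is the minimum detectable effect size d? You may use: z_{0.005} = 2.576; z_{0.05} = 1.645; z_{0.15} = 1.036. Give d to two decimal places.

For two independent groups of n = 502 each: d_min = (z_{α} + z_β)·√(2/n).
z-sum = 1.645 + 1.036 = 2.681.
d_min = 2.681 × √(2/502) = 2.681 × 0.0631 = 0.169.

d_min ≈ 0.17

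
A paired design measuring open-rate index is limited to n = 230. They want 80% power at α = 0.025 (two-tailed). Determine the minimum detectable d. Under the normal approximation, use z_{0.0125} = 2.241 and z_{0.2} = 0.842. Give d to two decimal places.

For a single sample (or paired design) of n = 230: d_min = (z_{α/2} + z_β)/√n.
z-sum = 2.241 + 0.842 = 3.083.
d_min = 3.083 / √230 = 3.083 / 15.166 = 0.203.

d_min ≈ 0.20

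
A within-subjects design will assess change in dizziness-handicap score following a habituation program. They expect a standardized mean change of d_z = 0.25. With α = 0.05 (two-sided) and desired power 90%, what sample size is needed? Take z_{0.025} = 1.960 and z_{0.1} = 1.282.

For a paired (one-sample on differences) test: n = ((z_{α/2} + z_β) / d)².
z_{α/2} + z_β = 1.960 + 1.282 = 3.242.
n = (3.242 / 0.25)² = 12.968² = 168.17.
Round up.

n = 169 pairs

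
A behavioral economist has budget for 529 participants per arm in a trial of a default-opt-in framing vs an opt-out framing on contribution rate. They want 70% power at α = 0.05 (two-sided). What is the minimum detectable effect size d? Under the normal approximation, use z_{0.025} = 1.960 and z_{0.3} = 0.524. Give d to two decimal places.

For two independent groups of n = 529 each: d_min = (z_{α/2} + z_β)·√(2/n).
z-sum = 1.960 + 0.524 = 2.484.
d_min = 2.484 × √(2/529) = 2.484 × 0.0615 = 0.153.

d_min ≈ 0.15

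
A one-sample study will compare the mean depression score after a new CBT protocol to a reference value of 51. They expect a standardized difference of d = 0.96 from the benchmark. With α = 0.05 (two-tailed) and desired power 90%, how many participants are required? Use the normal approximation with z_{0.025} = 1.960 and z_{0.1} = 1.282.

n = 12

For a one-sample test: n = ((z_{α/2} + z_β) / d)².
z_{α/2} + z_β = 1.960 + 1.282 = 3.242.
n = (3.242 / 0.96)² = 3.377² = 11.40.
Round up.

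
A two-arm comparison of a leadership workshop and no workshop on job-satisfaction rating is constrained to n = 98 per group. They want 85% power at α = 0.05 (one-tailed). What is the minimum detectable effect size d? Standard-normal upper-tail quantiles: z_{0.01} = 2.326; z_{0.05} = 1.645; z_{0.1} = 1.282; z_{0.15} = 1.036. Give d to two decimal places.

d_min ≈ 0.38

For two independent groups of n = 98 each: d_min = (z_{α} + z_β)·√(2/n).
z-sum = 1.645 + 1.036 = 2.681.
d_min = 2.681 × √(2/98) = 2.681 × 0.1429 = 0.383.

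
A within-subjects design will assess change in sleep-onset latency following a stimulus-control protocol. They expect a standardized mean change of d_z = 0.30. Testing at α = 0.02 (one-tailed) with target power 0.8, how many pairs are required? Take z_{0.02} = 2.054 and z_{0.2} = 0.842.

n = 94 pairs

For a paired (one-sample on differences) test: n = ((z_{α} + z_β) / d)².
z_{α} + z_β = 2.054 + 0.842 = 2.896.
n = (2.896 / 0.30)² = 9.653² = 93.19.
Round up.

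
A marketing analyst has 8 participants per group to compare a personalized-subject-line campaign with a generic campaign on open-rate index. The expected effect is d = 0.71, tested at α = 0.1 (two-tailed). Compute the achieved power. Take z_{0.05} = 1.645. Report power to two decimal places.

power ≈ 0.41

For two equal groups, power = Φ(d·√(n/2) − z_{α/2}).
d·√(n/2) = 0.71 × √(8/2) = 0.71 × 2.000 = 1.420.
z_β = 1.420 − 1.645 = -0.225.
Power = Φ(-0.225) = 0.411.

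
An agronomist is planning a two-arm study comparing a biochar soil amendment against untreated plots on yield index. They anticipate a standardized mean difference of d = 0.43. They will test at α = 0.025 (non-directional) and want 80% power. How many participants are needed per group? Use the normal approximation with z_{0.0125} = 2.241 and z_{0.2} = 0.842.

n = 103 per group

For two independent groups with equal n: n = 2·((z_{α/2} + z_β) / d)².
z_{α/2} + z_β = 2.241 + 0.842 = 3.083.
n = 2 × (3.083 / 0.43)² = 2 × 7.170² = 2 × 51.41 = 102.8.
Round up to the next whole participant.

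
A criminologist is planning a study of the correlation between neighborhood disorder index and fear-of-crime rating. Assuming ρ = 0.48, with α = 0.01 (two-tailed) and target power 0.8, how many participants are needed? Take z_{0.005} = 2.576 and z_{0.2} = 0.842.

n = 46

Fisher's z: C = ½·ln((1+r)/(1−r)) = ½·ln(2.8462) = 0.5230.
n = ((z_{α/2} + z_β)/C)² + 3.
(2.576 + 0.842) / 0.5230 = 3.418 / 0.5230 = 6.535.
n = 6.535² + 3 = 42.71 + 3 = 45.7.
Round up.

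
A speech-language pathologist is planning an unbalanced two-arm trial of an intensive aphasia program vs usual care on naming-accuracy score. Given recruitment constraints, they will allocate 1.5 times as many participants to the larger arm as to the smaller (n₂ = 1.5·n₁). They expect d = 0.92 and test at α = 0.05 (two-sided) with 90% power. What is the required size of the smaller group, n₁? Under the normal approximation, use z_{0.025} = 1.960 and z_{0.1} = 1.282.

With allocation ratio k = n₂/n₁ = 1.5, Var(x̄₁−x̄₂) = σ²(1/n₁ + 1/(k·n₁)) = σ²·(k+1)/(k·n₁).
So n₁ = (1 + 1/k)·((z_{α/2} + z_β)/d)² = 1.667 × (3.242/0.92)².
n₁ = 1.667 × 12.42 = 20.7.
Round up: n₁ = 21, giving n₂ = ⌈1.5 × 21⌉ = ⌈31.5⌉ = 32.

n₁ = 21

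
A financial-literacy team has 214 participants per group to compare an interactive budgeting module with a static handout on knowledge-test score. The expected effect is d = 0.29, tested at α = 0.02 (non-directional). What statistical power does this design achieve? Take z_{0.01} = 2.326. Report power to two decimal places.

power ≈ 0.75

For two equal groups, power = Φ(d·√(n/2) − z_{α/2}).
d·√(n/2) = 0.29 × √(214/2) = 0.29 × 10.344 = 3.000.
z_β = 3.000 − 2.326 = 0.674.
Power = Φ(0.674) = 0.750.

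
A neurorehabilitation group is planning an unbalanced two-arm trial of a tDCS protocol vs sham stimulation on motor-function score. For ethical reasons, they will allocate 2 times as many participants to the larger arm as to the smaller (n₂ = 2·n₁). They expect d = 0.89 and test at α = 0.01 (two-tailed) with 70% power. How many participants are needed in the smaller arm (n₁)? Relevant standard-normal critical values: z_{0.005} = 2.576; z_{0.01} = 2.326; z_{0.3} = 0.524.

With allocation ratio k = n₂/n₁ = 2, Var(x̄₁−x̄₂) = σ²(1/n₁ + 1/(k·n₁)) = σ²·(k+1)/(k·n₁).
So n₁ = (1 + 1/k)·((z_{α/2} + z_β)/d)² = 1.500 × (3.100/0.89)².
n₁ = 1.500 × 12.13 = 18.2.
Round up: n₁ = 19, giving n₂ = 2 × 19 = 38.

n₁ = 19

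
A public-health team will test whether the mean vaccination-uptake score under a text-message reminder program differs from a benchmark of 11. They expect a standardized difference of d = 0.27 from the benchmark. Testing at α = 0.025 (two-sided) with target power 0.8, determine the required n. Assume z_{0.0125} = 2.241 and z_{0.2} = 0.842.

n = 131

For a one-sample test: n = ((z_{α/2} + z_β) / d)².
z_{α/2} + z_β = 2.241 + 0.842 = 3.083.
n = (3.083 / 0.27)² = 11.419² = 130.38.
Round up.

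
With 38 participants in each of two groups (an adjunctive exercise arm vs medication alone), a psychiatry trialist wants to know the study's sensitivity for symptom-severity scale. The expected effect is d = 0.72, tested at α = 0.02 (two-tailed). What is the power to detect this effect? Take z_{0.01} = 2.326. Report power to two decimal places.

For two equal groups, power = Φ(d·√(n/2) − z_{α/2}).
d·√(n/2) = 0.72 × √(38/2) = 0.72 × 4.359 = 3.138.
z_β = 3.138 − 2.326 = 0.812.
Power = Φ(0.812) = 0.792.

power ≈ 0.79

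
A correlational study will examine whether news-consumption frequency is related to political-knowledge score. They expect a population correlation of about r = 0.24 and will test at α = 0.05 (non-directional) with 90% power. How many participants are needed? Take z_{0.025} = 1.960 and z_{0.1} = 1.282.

Fisher's z: C = ½·ln((1+r)/(1−r)) = ½·ln(1.6316) = 0.2448.
n = ((z_{α/2} + z_β)/C)² + 3.
(1.960 + 1.282) / 0.2448 = 3.242 / 0.2448 = 13.243.
n = 13.243² + 3 = 175.39 + 3 = 178.4.
Round up.

n = 179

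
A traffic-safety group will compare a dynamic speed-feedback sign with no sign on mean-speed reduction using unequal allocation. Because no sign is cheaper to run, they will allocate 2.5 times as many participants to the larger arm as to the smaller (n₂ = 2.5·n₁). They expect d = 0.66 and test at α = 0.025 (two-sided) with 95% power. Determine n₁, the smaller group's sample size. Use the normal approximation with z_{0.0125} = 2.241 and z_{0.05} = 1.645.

With allocation ratio k = n₂/n₁ = 2.5, Var(x̄₁−x̄₂) = σ²(1/n₁ + 1/(k·n₁)) = σ²·(k+1)/(k·n₁).
So n₁ = (1 + 1/k)·((z_{α/2} + z_β)/d)² = 1.400 × (3.886/0.66)².
n₁ = 1.400 × 34.67 = 48.5.
Round up: n₁ = 49, giving n₂ = ⌈2.5 × 49⌉ = ⌈122.5⌉ = 123.

n₁ = 49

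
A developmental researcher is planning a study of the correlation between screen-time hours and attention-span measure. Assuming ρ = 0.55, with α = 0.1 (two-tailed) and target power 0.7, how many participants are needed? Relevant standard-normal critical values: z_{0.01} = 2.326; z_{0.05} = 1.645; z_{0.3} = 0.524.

Fisher's z: C = ½·ln((1+r)/(1−r)) = ½·ln(3.4444) = 0.6184.
n = ((z_{α/2} + z_β)/C)² + 3.
(1.645 + 0.524) / 0.6184 = 2.169 / 0.6184 = 3.507.
n = 3.507² + 3 = 12.30 + 3 = 15.3.
Round up.

n = 16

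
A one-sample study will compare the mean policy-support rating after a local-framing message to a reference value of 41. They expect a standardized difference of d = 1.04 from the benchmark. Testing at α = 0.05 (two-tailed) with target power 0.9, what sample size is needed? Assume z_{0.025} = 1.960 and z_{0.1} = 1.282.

n = 10

For a one-sample test: n = ((z_{α/2} + z_β) / d)².
z_{α/2} + z_β = 1.960 + 1.282 = 3.242.
n = (3.242 / 1.04)² = 3.117² = 9.72.
Round up.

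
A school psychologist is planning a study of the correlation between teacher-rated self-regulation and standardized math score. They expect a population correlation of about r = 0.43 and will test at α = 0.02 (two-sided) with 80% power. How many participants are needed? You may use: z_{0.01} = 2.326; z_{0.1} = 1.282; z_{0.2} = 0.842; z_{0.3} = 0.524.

n = 51

Fisher's z: C = ½·ln((1+r)/(1−r)) = ½·ln(2.5088) = 0.4599.
n = ((z_{α/2} + z_β)/C)² + 3.
(2.326 + 0.842) / 0.4599 = 3.168 / 0.4599 = 6.888.
n = 6.888² + 3 = 47.45 + 3 = 50.5.
Round up.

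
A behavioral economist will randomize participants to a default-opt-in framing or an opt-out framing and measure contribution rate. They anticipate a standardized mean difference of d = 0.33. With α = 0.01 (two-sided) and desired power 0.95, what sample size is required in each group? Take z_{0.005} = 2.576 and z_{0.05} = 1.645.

For two independent groups with equal n: n = 2·((z_{α/2} + z_β) / d)².
z_{α/2} + z_β = 2.576 + 1.645 = 4.221.
n = 2 × (4.221 / 0.33)² = 2 × 12.791² = 2 × 163.61 = 327.2.
Round up to the next whole participant.

n = 328 per group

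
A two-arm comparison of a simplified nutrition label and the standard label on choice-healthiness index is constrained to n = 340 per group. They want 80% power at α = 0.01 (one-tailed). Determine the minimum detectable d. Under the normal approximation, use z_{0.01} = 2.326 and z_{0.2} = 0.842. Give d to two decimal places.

d_min ≈ 0.24

For two independent groups of n = 340 each: d_min = (z_{α} + z_β)·√(2/n).
z-sum = 2.326 + 0.842 = 3.168.
d_min = 3.168 × √(2/340) = 3.168 × 0.0767 = 0.243.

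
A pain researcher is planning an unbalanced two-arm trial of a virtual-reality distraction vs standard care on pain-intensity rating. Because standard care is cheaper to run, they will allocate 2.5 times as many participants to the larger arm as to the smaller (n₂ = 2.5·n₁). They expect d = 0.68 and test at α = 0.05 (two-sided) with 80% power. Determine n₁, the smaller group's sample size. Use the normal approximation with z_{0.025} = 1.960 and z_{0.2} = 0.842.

With allocation ratio k = n₂/n₁ = 2.5, Var(x̄₁−x̄₂) = σ²(1/n₁ + 1/(k·n₁)) = σ²·(k+1)/(k·n₁).
So n₁ = (1 + 1/k)·((z_{α/2} + z_β)/d)² = 1.400 × (2.802/0.68)².
n₁ = 1.400 × 16.98 = 23.8.
Round up: n₁ = 24, giving n₂ = 2.5 × 24 = 60.

n₁ = 24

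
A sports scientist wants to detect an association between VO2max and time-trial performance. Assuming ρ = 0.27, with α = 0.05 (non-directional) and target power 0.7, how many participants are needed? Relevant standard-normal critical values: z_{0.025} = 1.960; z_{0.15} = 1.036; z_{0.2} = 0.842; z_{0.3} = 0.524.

Fisher's z: C = ½·ln((1+r)/(1−r)) = ½·ln(1.7397) = 0.2769.
n = ((z_{α/2} + z_β)/C)² + 3.
(1.960 + 0.524) / 0.2769 = 2.484 / 0.2769 = 8.971.
n = 8.971² + 3 = 80.47 + 3 = 83.5.
Round up.

n = 84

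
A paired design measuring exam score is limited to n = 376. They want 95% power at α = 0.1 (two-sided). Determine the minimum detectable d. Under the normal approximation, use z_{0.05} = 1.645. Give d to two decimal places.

d_min ≈ 0.17

For a single sample (or paired design) of n = 376: d_min = (z_{α/2} + z_β)/√n.
z-sum = 1.645 + 1.645 = 3.290.
d_min = 3.290 / √376 = 3.290 / 19.391 = 0.170.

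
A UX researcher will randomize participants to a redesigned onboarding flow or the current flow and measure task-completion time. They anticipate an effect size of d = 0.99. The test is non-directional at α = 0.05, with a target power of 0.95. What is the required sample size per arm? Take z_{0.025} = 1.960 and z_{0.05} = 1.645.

For two independent groups with equal n: n = 2·((z_{α/2} + z_β) / d)².
z_{α/2} + z_β = 1.960 + 1.645 = 3.605.
n = 2 × (3.605 / 0.99)² = 2 × 3.641² = 2 × 13.26 = 26.5.
Round up to the next whole participant.

n = 27 per group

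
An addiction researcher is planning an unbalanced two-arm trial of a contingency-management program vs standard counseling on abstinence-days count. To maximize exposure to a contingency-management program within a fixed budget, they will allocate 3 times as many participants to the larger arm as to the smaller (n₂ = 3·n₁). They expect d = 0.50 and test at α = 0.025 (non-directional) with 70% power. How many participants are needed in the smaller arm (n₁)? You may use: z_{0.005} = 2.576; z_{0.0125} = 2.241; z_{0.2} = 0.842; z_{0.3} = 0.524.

With allocation ratio k = n₂/n₁ = 3, Var(x̄₁−x̄₂) = σ²(1/n₁ + 1/(k·n₁)) = σ²·(k+1)/(k·n₁).
So n₁ = (1 + 1/k)·((z_{α/2} + z_β)/d)² = 1.333 × (2.765/0.50)².
n₁ = 1.333 × 30.58 = 40.8.
Round up: n₁ = 41, giving n₂ = 3 × 41 = 123.

n₁ = 41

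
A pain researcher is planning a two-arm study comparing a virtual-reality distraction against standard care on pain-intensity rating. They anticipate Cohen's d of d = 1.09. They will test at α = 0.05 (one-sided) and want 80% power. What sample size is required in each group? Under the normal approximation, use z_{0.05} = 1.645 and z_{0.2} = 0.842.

n = 11 per group

For two independent groups with equal n: n = 2·((z_{α} + z_β) / d)².
z_{α} + z_β = 1.645 + 0.842 = 2.487.
n = 2 × (2.487 / 1.09)² = 2 × 2.282² = 2 × 5.21 = 10.4.
Round up to the next whole participant.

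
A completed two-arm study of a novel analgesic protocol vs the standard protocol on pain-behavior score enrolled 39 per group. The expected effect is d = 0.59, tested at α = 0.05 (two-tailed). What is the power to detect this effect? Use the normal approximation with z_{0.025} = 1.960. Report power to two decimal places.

power ≈ 0.74

For two equal groups, power = Φ(d·√(n/2) − z_{α/2}).
d·√(n/2) = 0.59 × √(39/2) = 0.59 × 4.416 = 2.605.
z_β = 2.605 − 1.960 = 0.645.
Power = Φ(0.645) = 0.741.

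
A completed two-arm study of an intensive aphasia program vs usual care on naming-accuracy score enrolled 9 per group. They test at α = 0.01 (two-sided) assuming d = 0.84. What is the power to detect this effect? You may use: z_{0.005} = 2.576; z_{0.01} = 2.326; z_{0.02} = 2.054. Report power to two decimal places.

power ≈ 0.21

For two equal groups, power = Φ(d·√(n/2) − z_{α/2}).
d·√(n/2) = 0.84 × √(9/2) = 0.84 × 2.121 = 1.782.
z_β = 1.782 − 2.576 = -0.794.
Power = Φ(-0.794) = 0.214.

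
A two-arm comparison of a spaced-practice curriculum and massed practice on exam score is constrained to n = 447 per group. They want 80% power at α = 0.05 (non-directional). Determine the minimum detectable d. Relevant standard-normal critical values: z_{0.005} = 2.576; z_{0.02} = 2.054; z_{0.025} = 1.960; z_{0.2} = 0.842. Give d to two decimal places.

d_min ≈ 0.19

For two independent groups of n = 447 each: d_min = (z_{α/2} + z_β)·√(2/n).
z-sum = 1.960 + 0.842 = 2.802.
d_min = 2.802 × √(2/447) = 2.802 × 0.0669 = 0.187.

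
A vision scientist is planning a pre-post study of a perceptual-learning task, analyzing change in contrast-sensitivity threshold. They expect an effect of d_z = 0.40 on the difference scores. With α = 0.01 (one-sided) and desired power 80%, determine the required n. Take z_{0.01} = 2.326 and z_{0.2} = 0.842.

For a paired (one-sample on differences) test: n = ((z_{α} + z_β) / d)².
z_{α} + z_β = 2.326 + 0.842 = 3.168.
n = (3.168 / 0.40)² = 7.920² = 62.73.
Round up.

n = 63 pairs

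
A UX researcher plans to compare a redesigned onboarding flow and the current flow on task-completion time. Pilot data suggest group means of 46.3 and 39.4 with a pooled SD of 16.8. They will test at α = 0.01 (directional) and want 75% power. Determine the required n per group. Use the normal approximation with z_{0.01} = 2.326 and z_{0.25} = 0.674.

n = 107 per group

Cohen's d = |M₁ − M₂| / SD_pooled = |46.3 − 39.4| / 16.8 = 6.9 / 16.8 = 0.411.
For two independent groups with equal n: n = 2·((z_{α} + z_β) / d)².
z_{α} + z_β = 2.326 + 0.674 = 3.000.
n = 2 × (3.000 / 0.411)² = 2 × 7.299² = 2 × 53.28 = 106.6.
Round up to the next whole participant.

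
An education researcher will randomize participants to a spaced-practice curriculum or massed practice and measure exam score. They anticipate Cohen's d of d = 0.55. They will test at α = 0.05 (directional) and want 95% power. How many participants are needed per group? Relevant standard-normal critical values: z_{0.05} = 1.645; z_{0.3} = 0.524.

n = 72 per group

For two independent groups with equal n: n = 2·((z_{α} + z_β) / d)².
z_{α} + z_β = 1.645 + 1.645 = 3.290.
n = 2 × (3.290 / 0.55)² = 2 × 5.982² = 2 × 35.78 = 71.6.
Round up to the next whole participant.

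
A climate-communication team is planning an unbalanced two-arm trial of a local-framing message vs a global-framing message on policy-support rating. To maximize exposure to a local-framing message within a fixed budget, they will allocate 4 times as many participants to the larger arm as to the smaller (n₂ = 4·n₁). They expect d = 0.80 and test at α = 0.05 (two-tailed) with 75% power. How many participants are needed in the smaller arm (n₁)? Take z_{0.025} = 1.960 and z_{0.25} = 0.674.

n₁ = 14

With allocation ratio k = n₂/n₁ = 4, Var(x̄₁−x̄₂) = σ²(1/n₁ + 1/(k·n₁)) = σ²·(k+1)/(k·n₁).
So n₁ = (1 + 1/k)·((z_{α/2} + z_β)/d)² = 1.250 × (2.634/0.80)².
n₁ = 1.250 × 10.84 = 13.6.
Round up: n₁ = 14, giving n₂ = 4 × 14 = 56.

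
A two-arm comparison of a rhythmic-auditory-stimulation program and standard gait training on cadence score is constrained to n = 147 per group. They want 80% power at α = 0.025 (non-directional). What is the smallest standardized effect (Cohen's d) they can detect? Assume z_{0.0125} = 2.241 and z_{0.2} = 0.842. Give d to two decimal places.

d_min ≈ 0.36

For two independent groups of n = 147 each: d_min = (z_{α/2} + z_β)·√(2/n).
z-sum = 2.241 + 0.842 = 3.083.
d_min = 3.083 × √(2/147) = 3.083 × 0.1166 = 0.360.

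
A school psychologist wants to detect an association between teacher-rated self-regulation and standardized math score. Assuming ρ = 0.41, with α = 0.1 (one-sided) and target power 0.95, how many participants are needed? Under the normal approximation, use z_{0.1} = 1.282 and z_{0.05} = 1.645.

n = 49

Fisher's z: C = ½·ln((1+r)/(1−r)) = ½·ln(2.3898) = 0.4356.
n = ((z_{α} + z_β)/C)² + 3.
(1.282 + 1.645) / 0.4356 = 2.927 / 0.4356 = 6.719.
n = 6.719² + 3 = 45.15 + 3 = 48.2.
Round up.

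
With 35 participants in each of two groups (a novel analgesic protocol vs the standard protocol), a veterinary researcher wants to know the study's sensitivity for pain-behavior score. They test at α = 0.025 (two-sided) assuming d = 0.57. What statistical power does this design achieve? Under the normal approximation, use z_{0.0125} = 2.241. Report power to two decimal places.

power ≈ 0.56

For two equal groups, power = Φ(d·√(n/2) − z_{α/2}).
d·√(n/2) = 0.57 × √(35/2) = 0.57 × 4.183 = 2.384.
z_β = 2.384 − 2.241 = 0.143.
Power = Φ(0.143) = 0.557.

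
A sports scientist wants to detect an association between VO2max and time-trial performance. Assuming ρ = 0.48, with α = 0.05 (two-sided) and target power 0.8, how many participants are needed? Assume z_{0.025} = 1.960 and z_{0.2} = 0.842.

n = 32

Fisher's z: C = ½·ln((1+r)/(1−r)) = ½·ln(2.8462) = 0.5230.
n = ((z_{α/2} + z_β)/C)² + 3.
(1.960 + 0.842) / 0.5230 = 2.802 / 0.5230 = 5.358.
n = 5.358² + 3 = 28.70 + 3 = 31.7.
Round up.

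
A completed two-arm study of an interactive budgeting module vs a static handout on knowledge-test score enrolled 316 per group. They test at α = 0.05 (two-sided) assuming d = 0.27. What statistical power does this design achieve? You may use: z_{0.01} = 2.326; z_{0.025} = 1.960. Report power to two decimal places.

For two equal groups, power = Φ(d·√(n/2) − z_{α/2}).
d·√(n/2) = 0.27 × √(316/2) = 0.27 × 12.570 = 3.394.
z_β = 3.394 − 1.960 = 1.434.
Power = Φ(1.434) = 0.924.

power ≈ 0.92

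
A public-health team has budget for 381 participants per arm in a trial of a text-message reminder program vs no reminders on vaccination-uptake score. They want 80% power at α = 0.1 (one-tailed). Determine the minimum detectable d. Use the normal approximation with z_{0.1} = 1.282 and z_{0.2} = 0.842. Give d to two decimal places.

For two independent groups of n = 381 each: d_min = (z_{α} + z_β)·√(2/n).
z-sum = 1.282 + 0.842 = 2.124.
d_min = 2.124 × √(2/381) = 2.124 × 0.0725 = 0.154.

d_min ≈ 0.15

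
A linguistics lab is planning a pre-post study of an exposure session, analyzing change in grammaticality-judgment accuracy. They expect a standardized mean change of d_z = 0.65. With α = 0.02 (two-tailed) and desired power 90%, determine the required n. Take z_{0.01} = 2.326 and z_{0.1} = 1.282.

For a paired (one-sample on differences) test: n = ((z_{α/2} + z_β) / d)².
z_{α/2} + z_β = 2.326 + 1.282 = 3.608.
n = (3.608 / 0.65)² = 5.551² = 30.81.
Round up.

n = 31 pairs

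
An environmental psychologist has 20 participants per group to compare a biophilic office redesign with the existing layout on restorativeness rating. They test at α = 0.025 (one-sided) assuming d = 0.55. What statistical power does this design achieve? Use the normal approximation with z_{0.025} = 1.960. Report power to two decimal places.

power ≈ 0.41

For two equal groups, power = Φ(d·√(n/2) − z_{α}).
d·√(n/2) = 0.55 × √(20/2) = 0.55 × 3.162 = 1.739.
z_β = 1.739 − 1.960 = -0.221.
Power = Φ(-0.221) = 0.413.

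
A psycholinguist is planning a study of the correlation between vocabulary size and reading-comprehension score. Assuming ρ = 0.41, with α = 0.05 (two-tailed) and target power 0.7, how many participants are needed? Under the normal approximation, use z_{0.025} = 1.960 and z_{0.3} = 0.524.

n = 36

Fisher's z: C = ½·ln((1+r)/(1−r)) = ½·ln(2.3898) = 0.4356.
n = ((z_{α/2} + z_β)/C)² + 3.
(1.960 + 0.524) / 0.4356 = 2.484 / 0.4356 = 5.702.
n = 5.702² + 3 = 32.52 + 3 = 35.5.
Round up.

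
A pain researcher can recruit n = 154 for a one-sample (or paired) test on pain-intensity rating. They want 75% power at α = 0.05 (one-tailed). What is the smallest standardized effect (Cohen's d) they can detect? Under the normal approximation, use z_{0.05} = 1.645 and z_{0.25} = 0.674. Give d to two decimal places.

d_min ≈ 0.19

For a single sample (or paired design) of n = 154: d_min = (z_{α} + z_β)/√n.
z-sum = 1.645 + 0.674 = 2.319.
d_min = 2.319 / √154 = 2.319 / 12.410 = 0.187.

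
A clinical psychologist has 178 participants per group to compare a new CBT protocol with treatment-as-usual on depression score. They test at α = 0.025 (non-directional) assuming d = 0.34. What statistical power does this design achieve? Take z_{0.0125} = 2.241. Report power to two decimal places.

For two equal groups, power = Φ(d·√(n/2) − z_{α/2}).
d·√(n/2) = 0.34 × √(178/2) = 0.34 × 9.434 = 3.208.
z_β = 3.208 − 2.241 = 0.967.
Power = Φ(0.967) = 0.833.

power ≈ 0.83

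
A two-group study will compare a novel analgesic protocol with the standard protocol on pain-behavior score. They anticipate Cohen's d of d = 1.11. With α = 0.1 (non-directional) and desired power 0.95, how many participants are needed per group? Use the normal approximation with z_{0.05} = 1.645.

For two independent groups with equal n: n = 2·((z_{α/2} + z_β) / d)².
z_{α/2} + z_β = 1.645 + 1.645 = 3.290.
n = 2 × (3.290 / 1.11)² = 2 × 2.964² = 2 × 8.79 = 17.6.
Round up to the next whole participant.

n = 18 per group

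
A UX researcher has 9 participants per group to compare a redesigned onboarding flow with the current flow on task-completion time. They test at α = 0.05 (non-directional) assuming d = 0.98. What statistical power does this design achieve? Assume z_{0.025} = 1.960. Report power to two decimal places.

power ≈ 0.55

For two equal groups, power = Φ(d·√(n/2) − z_{α/2}).
d·√(n/2) = 0.98 × √(9/2) = 0.98 × 2.121 = 2.079.
z_β = 2.079 − 1.960 = 0.119.
Power = Φ(0.119) = 0.547.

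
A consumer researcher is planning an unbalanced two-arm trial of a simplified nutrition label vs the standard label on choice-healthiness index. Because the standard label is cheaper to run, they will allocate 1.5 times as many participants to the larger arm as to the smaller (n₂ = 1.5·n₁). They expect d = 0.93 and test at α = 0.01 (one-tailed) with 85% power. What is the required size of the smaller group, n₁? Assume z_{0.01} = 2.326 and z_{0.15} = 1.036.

With allocation ratio k = n₂/n₁ = 1.5, Var(x̄₁−x̄₂) = σ²(1/n₁ + 1/(k·n₁)) = σ²·(k+1)/(k·n₁).
So n₁ = (1 + 1/k)·((z_{α} + z_β)/d)² = 1.667 × (3.362/0.93)².
n₁ = 1.667 × 13.07 = 21.8.
Round up: n₁ = 22, giving n₂ = 1.5 × 22 = 33.

n₁ = 22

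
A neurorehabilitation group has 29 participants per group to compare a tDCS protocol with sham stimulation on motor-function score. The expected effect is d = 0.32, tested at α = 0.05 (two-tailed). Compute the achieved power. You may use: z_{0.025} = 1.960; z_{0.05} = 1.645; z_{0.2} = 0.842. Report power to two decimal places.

For two equal groups, power = Φ(d·√(n/2) − z_{α/2}).
d·√(n/2) = 0.32 × √(29/2) = 0.32 × 3.808 = 1.219.
z_β = 1.219 − 1.960 = -0.741.
Power = Φ(-0.741) = 0.229.

power ≈ 0.23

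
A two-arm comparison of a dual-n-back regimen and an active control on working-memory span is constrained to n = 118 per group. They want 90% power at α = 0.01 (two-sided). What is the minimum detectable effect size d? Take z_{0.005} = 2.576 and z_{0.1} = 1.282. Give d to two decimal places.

d_min ≈ 0.50

For two independent groups of n = 118 each: d_min = (z_{α/2} + z_β)·√(2/n).
z-sum = 2.576 + 1.282 = 3.858.
d_min = 3.858 × √(2/118) = 3.858 × 0.1302 = 0.502.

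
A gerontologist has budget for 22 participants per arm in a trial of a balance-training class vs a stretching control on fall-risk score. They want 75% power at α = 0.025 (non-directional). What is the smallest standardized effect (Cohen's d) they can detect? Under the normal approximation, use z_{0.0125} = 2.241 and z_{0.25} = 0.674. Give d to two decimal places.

d_min ≈ 0.88

For two independent groups of n = 22 each: d_min = (z_{α/2} + z_β)·√(2/n).
z-sum = 2.241 + 0.674 = 2.915.
d_min = 2.915 × √(2/22) = 2.915 × 0.3015 = 0.879.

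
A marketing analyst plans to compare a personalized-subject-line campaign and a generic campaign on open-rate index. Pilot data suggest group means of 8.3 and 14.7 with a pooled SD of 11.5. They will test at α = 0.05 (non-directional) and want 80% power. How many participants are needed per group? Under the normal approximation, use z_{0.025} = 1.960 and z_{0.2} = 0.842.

n = 51 per group

Cohen's d = |M₁ − M₂| / SD_pooled = |8.3 − 14.7| / 11.5 = 6.4 / 11.5 = 0.557.
For two independent groups with equal n: n = 2·((z_{α/2} + z_β) / d)².
z_{α/2} + z_β = 1.960 + 0.842 = 2.802.
n = 2 × (2.802 / 0.557)² = 2 × 5.031² = 2 × 25.31 = 50.6.
Round up to the next whole participant.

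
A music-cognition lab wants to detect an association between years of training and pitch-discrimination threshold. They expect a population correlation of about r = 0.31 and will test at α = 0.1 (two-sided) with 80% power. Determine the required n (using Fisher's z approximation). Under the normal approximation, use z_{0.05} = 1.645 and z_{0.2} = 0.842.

n = 64

Fisher's z: C = ½·ln((1+r)/(1−r)) = ½·ln(1.8986) = 0.3205.
n = ((z_{α/2} + z_β)/C)² + 3.
(1.645 + 0.842) / 0.3205 = 2.487 / 0.3205 = 7.760.
n = 7.760² + 3 = 60.21 + 3 = 63.2.
Round up.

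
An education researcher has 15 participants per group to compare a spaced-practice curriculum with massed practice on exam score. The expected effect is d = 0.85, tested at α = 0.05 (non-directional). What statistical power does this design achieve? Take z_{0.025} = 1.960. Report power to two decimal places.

For two equal groups, power = Φ(d·√(n/2) − z_{α/2}).
d·√(n/2) = 0.85 × √(15/2) = 0.85 × 2.739 = 2.328.
z_β = 2.328 − 1.960 = 0.368.
Power = Φ(0.368) = 0.643.

power ≈ 0.64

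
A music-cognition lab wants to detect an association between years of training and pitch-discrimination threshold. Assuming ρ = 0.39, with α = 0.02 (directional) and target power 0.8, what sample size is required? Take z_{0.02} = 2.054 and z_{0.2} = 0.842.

n = 53

Fisher's z: C = ½·ln((1+r)/(1−r)) = ½·ln(2.2787) = 0.4118.
n = ((z_{α} + z_β)/C)² + 3.
(2.054 + 0.842) / 0.4118 = 2.896 / 0.4118 = 7.033.
n = 7.033² + 3 = 49.46 + 3 = 52.5.
Round up.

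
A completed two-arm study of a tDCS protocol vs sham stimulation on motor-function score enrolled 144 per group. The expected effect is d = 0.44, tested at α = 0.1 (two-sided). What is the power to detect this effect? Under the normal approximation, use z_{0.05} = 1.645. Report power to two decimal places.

For two equal groups, power = Φ(d·√(n/2) − z_{α/2}).
d·√(n/2) = 0.44 × √(144/2) = 0.44 × 8.485 = 3.734.
z_β = 3.734 − 1.645 = 2.089.
Power = Φ(2.089) = 0.982.

power ≈ 0.98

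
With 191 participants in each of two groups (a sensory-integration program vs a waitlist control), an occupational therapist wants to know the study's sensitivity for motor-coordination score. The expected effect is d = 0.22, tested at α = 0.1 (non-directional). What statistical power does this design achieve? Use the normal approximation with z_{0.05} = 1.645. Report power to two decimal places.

For two equal groups, power = Φ(d·√(n/2) − z_{α/2}).
d·√(n/2) = 0.22 × √(191/2) = 0.22 × 9.772 = 2.150.
z_β = 2.150 − 1.645 = 0.505.
Power = Φ(0.505) = 0.693.

power ≈ 0.69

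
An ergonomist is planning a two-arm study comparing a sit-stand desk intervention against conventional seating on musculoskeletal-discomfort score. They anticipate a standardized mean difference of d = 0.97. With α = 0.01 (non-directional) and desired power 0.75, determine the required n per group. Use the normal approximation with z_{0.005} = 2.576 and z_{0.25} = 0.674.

For two independent groups with equal n: n = 2·((z_{α/2} + z_β) / d)².
z_{α/2} + z_β = 2.576 + 0.674 = 3.250.
n = 2 × (3.250 / 0.97)² = 2 × 3.351² = 2 × 11.23 = 22.5.
Round up to the next whole participant.

n = 23 per group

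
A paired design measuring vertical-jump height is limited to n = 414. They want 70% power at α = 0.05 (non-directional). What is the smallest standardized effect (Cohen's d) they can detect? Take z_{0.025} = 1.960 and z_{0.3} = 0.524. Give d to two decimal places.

For a single sample (or paired design) of n = 414: d_min = (z_{α/2} + z_β)/√n.
z-sum = 1.960 + 0.524 = 2.484.
d_min = 2.484 / √414 = 2.484 / 20.347 = 0.122.

d_min ≈ 0.12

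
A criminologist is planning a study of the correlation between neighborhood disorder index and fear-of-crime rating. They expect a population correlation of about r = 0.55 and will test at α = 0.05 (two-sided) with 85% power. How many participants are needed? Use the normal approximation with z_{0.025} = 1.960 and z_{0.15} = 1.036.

Fisher's z: C = ½·ln((1+r)/(1−r)) = ½·ln(3.4444) = 0.6184.
n = ((z_{α/2} + z_β)/C)² + 3.
(1.960 + 1.036) / 0.6184 = 2.996 / 0.6184 = 4.845.
n = 4.845² + 3 = 23.47 + 3 = 26.5.
Round up.

n = 27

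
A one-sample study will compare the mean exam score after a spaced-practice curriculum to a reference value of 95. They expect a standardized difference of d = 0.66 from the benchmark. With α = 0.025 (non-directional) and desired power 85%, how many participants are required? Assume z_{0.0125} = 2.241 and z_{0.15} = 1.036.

For a one-sample test: n = ((z_{α/2} + z_β) / d)².
z_{α/2} + z_β = 2.241 + 1.036 = 3.277.
n = (3.277 / 0.66)² = 4.965² = 24.65.
Round up.

n = 25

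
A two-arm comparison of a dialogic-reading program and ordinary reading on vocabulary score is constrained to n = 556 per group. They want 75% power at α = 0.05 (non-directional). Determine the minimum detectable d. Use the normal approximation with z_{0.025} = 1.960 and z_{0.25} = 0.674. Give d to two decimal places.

d_min ≈ 0.16

For two independent groups of n = 556 each: d_min = (z_{α/2} + z_β)·√(2/n).
z-sum = 1.960 + 0.674 = 2.634.
d_min = 2.634 × √(2/556) = 2.634 × 0.0600 = 0.158.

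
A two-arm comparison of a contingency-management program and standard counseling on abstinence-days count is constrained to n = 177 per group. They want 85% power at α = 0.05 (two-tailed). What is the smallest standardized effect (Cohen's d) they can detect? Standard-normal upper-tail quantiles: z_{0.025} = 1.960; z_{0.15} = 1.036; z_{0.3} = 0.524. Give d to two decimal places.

d_min ≈ 0.32

For two independent groups of n = 177 each: d_min = (z_{α/2} + z_β)·√(2/n).
z-sum = 1.960 + 1.036 = 2.996.
d_min = 2.996 × √(2/177) = 2.996 × 0.1063 = 0.318.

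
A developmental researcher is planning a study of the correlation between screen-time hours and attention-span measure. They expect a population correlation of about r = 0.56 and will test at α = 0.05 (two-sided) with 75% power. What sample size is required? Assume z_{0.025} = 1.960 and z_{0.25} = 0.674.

Fisher's z: C = ½·ln((1+r)/(1−r)) = ½·ln(3.5455) = 0.6328.
n = ((z_{α/2} + z_β)/C)² + 3.
(1.960 + 0.674) / 0.6328 = 2.634 / 0.6328 = 4.162.
n = 4.162² + 3 = 17.33 + 3 = 20.3.
Round up.

n = 21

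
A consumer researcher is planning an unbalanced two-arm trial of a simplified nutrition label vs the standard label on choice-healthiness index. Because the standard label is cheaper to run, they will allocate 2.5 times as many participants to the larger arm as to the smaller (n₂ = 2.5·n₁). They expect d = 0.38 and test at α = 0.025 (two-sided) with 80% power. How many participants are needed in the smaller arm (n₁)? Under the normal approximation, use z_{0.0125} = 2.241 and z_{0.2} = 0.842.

n₁ = 93

With allocation ratio k = n₂/n₁ = 2.5, Var(x̄₁−x̄₂) = σ²(1/n₁ + 1/(k·n₁)) = σ²·(k+1)/(k·n₁).
So n₁ = (1 + 1/k)·((z_{α/2} + z_β)/d)² = 1.400 × (3.083/0.38)².
n₁ = 1.400 × 65.82 = 92.2.
Round up: n₁ = 93, giving n₂ = ⌈2.5 × 93⌉ = ⌈232.5⌉ = 233.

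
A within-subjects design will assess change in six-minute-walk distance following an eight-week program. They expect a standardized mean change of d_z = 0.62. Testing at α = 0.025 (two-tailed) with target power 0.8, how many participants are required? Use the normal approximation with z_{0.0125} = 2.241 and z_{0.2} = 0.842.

For a paired (one-sample on differences) test: n = ((z_{α/2} + z_β) / d)².
z_{α/2} + z_β = 2.241 + 0.842 = 3.083.
n = (3.083 / 0.62)² = 4.973² = 24.73.
Round up.

n = 25 pairs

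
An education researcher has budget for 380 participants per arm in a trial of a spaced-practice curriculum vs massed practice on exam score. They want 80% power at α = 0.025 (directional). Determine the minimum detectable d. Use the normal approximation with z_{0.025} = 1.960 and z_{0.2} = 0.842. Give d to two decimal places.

d_min ≈ 0.20

For two independent groups of n = 380 each: d_min = (z_{α} + z_β)·√(2/n).
z-sum = 1.960 + 0.842 = 2.802.
d_min = 2.802 × √(2/380) = 2.802 × 0.0725 = 0.203.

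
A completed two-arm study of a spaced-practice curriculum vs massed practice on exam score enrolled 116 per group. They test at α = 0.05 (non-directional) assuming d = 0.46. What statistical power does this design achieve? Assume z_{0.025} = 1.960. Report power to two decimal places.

power ≈ 0.94

For two equal groups, power = Φ(d·√(n/2) − z_{α/2}).
d·√(n/2) = 0.46 × √(116/2) = 0.46 × 7.616 = 3.503.
z_β = 3.503 − 1.960 = 1.543.
Power = Φ(1.543) = 0.939.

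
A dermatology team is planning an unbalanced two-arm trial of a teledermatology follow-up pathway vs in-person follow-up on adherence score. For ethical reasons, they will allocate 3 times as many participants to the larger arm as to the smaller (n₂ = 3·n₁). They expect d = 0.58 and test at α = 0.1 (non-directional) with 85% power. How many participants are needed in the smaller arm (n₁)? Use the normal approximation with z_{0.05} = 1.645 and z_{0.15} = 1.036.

With allocation ratio k = n₂/n₁ = 3, Var(x̄₁−x̄₂) = σ²(1/n₁ + 1/(k·n₁)) = σ²·(k+1)/(k·n₁).
So n₁ = (1 + 1/k)·((z_{α/2} + z_β)/d)² = 1.333 × (2.681/0.58)².
n₁ = 1.333 × 21.37 = 28.5.
Round up: n₁ = 29, giving n₂ = 3 × 29 = 87.

n₁ = 29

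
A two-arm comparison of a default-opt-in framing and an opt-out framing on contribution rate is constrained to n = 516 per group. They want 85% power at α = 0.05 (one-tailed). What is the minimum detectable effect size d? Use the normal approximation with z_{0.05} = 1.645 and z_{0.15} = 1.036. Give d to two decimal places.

d_min ≈ 0.17

For two independent groups of n = 516 each: d_min = (z_{α} + z_β)·√(2/n).
z-sum = 1.645 + 1.036 = 2.681.
d_min = 2.681 × √(2/516) = 2.681 × 0.0623 = 0.167.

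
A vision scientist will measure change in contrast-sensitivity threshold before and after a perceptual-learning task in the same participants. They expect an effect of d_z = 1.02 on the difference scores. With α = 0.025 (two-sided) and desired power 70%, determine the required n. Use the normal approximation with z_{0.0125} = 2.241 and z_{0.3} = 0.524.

n = 8 pairs

For a paired (one-sample on differences) test: n = ((z_{α/2} + z_β) / d)².
z_{α/2} + z_β = 2.241 + 0.524 = 2.765.
n = (2.765 / 1.02)² = 2.711² = 7.35.
Round up.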